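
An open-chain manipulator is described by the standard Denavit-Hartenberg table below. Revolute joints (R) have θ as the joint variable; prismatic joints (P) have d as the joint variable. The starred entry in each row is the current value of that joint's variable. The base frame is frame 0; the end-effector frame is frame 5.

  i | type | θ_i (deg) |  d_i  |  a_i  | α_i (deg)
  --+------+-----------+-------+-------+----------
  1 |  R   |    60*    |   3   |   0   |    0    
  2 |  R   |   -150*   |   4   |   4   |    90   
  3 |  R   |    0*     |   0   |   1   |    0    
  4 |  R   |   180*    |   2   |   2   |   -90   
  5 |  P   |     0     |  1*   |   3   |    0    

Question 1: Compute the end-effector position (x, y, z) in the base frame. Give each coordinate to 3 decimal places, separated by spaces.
-2.000 0.000 6.000

after link 1: o_1 = (0.0000, 0.0000, 3.0000)
after link 2: o_2 = (-0.0000, -4.0000, 7.0000)
after link 3: o_3 = (-0.0000, -5.0000, 7.0000)
after link 4: o_4 = (-2.0000, -3.0000, 7.0000)
after link 5: o_5 = (-2.0000, 0.0000, 6.0000)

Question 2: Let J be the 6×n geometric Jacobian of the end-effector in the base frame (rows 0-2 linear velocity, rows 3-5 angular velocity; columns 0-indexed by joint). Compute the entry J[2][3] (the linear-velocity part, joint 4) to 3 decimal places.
-5.000

axis z_3 = (-1.0000,0.0000,0.0000); lever o_n−o_3 = (-2.0000,5.0000,-1.0000)
cross product → J_v[:, 3] = (-0.0000,-1.0000,-5.0000)
J_ω[:, 3] = z_3
entry J[2][3] = -5.0000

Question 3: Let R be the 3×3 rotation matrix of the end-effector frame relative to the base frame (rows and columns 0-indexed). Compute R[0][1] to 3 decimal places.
1.000

End-effector y-axis (col 1 of R) = (1.0000,-0.0000,-0.0000)
R[0][1] = 1.0000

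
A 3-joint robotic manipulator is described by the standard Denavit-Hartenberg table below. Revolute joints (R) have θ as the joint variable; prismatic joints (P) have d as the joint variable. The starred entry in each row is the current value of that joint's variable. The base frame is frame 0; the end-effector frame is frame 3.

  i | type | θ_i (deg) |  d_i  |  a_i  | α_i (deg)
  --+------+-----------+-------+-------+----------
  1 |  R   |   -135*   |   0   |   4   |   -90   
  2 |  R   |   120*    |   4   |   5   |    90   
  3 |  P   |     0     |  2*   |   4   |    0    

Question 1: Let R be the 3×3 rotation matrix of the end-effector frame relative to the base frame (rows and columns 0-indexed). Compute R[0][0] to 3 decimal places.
End-effector x-axis (col 0 of R) = (0.3536,0.3536,-0.8660)
R[0][0] = 0.3536

0.354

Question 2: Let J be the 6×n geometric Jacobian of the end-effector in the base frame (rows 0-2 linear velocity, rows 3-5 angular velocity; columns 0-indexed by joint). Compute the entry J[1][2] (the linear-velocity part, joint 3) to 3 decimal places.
prismatic axis z_2 = (-0.6124,-0.6124,-0.5000)
J_v[:, 2] = z_2; J_ω[:, 2] = (0,0,0)
entry J[1][2] = -0.6124

-0.612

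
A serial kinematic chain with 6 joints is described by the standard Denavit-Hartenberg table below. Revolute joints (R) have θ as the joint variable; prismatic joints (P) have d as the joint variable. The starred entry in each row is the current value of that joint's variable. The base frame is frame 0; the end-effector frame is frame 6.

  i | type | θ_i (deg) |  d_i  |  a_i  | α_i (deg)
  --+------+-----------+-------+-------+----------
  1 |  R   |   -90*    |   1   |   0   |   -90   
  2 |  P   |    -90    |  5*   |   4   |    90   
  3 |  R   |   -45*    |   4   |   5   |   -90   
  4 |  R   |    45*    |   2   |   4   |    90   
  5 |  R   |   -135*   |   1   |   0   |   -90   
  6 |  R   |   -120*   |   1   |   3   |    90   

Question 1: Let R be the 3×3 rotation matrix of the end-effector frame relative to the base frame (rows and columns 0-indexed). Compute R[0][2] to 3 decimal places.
End-effector z-axis (col 2 of R) = (0.3768,-0.7866,0.4892)
R[0][2] = 0.3768

0.377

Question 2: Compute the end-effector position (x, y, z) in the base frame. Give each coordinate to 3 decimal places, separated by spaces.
-1.554 2.466 14.883

after link 1: o_1 = (0.0000, 0.0000, 1.0000)
after link 2: o_2 = (5.0000, 0.0000, 5.0000)
after link 3: o_3 = (1.4645, 4.0000, 8.5355)
after link 4: o_4 = (0.8787, 1.1716, 11.9497)
after link 5: o_5 = (0.3787, 1.8787, 12.4497)
after link 6: o_6 = (-1.5542, 2.4658, 14.8827)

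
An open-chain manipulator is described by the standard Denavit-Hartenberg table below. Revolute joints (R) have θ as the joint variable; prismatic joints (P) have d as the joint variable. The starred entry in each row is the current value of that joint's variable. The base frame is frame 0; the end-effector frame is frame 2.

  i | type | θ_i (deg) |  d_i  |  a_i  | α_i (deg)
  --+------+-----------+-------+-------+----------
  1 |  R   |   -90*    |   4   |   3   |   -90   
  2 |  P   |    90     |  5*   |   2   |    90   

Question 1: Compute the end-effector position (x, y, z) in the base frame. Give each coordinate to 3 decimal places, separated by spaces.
5.000 -3.000 2.000

after link 1: o_1 = (0.0000, -3.0000, 4.0000)
after link 2: o_2 = (5.0000, -3.0000, 2.0000)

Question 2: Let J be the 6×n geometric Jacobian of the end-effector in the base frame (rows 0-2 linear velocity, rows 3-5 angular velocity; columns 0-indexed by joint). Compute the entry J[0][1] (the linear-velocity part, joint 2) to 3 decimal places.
prismatic axis z_1 = (1.0000,0.0000,0.0000)
J_v[:, 1] = z_1; J_ω[:, 1] = (0,0,0)
entry J[0][1] = 1.0000

1.000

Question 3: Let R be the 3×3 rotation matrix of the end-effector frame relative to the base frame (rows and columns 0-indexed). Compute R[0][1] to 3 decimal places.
1.000

End-effector y-axis (col 1 of R) = (1.0000,0.0000,0.0000)
R[0][1] = 1.0000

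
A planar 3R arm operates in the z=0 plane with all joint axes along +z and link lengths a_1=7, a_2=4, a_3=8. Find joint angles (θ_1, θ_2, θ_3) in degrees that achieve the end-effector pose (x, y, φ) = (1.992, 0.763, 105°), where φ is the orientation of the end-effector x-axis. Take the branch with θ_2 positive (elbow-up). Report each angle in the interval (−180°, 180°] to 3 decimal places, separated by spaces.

-89.487 89.993 104.494

wrist centre = target − a_3·(cos φ, sin φ) = (4.0626, -6.9644)
cos θ_2 = (65.0073−7²−4²)/(2·7·4) = 0.0001; θ_2 = 89.9925° (elbow-up)
β = atan2(-6.9644,4.0626) = -59.7437°; ψ = atan2(4.0000,7.0005) = 29.7430°
θ_1 = β − ψ = -89.4867°
θ_3 = φ − θ_1 − θ_2 = 104.4942° (wrapped to (-180°,180°])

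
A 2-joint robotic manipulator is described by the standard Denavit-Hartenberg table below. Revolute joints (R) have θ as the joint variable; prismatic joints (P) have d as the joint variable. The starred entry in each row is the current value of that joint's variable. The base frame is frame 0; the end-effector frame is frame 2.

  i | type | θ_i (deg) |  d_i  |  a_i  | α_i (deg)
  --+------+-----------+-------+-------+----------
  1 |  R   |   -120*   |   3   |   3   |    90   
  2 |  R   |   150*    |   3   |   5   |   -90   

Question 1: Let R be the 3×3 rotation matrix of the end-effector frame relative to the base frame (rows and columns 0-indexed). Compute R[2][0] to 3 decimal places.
End-effector x-axis (col 0 of R) = (0.4330,0.7500,0.5000)
R[2][0] = 0.5000

0.500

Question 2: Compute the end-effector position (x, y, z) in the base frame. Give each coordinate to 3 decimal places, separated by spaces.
-1.933 2.652 5.500

after link 1: o_1 = (-1.5000, -2.5981, 3.0000)
after link 2: o_2 = (-1.9330, 2.6519, 5.5000)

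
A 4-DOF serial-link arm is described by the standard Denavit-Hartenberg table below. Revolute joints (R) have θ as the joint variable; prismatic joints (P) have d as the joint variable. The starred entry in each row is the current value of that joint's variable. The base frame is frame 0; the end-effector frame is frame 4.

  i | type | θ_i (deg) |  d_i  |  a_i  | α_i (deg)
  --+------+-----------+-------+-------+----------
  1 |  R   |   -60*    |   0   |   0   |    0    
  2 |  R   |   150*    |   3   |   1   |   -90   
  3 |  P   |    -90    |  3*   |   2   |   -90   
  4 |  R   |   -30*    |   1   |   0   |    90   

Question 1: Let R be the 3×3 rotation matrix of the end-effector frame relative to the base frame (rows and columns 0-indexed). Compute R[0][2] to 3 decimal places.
End-effector z-axis (col 2 of R) = (-0.8660,-0.0000,-0.5000)
R[0][2] = -0.8660

-0.866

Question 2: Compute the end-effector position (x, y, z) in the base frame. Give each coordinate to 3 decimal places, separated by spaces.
after link 1: o_1 = (0.0000, 0.0000, 0.0000)
after link 2: o_2 = (-0.0000, 1.0000, 3.0000)
after link 3: o_3 = (-3.0000, 1.0000, 5.0000)
after link 4: o_4 = (-3.0000, 2.0000, 5.0000)

-3.000 2.000 5.000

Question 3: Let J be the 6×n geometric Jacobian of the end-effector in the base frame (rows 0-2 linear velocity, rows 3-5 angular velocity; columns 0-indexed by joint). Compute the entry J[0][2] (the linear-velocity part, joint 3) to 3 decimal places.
-1.000

prismatic axis z_2 = (-1.0000,-0.0000,0.0000)
J_v[:, 2] = z_2; J_ω[:, 2] = (0,0,0)
entry J[0][2] = -1.0000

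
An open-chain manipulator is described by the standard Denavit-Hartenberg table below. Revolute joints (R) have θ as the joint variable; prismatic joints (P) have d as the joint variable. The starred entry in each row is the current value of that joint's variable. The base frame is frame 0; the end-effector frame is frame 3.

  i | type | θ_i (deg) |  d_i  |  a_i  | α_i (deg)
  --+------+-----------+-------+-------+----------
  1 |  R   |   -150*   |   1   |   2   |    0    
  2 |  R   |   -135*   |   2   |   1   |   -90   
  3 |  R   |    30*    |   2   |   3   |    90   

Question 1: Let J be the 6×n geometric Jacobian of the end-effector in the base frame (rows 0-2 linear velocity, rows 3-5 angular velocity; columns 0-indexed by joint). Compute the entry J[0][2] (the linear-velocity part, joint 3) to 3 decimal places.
-0.388

axis z_2 = (-0.9659,0.2588,0.0000); lever o_n−o_2 = (-1.2594,3.0272,-1.5000)
cross product → J_v[:, 2] = (-0.3882,-1.4489,-2.5981)
J_ω[:, 2] = z_2
entry J[0][2] = -0.3882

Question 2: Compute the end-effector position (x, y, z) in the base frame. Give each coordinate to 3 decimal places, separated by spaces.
after link 1: o_1 = (-1.7321, -1.0000, 1.0000)
after link 2: o_2 = (-1.4732, -0.0341, 3.0000)
after link 3: o_3 = (-2.7327, 2.9931, 1.5000)

-2.733 2.993 1.500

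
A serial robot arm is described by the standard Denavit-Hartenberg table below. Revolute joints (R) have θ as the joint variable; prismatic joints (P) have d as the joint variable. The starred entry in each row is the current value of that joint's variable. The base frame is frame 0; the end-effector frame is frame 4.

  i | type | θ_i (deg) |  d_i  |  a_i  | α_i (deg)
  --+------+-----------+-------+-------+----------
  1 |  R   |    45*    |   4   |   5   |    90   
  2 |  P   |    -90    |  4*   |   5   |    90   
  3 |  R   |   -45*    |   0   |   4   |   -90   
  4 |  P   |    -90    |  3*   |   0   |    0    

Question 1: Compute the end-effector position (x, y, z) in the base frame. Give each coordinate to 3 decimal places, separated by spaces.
5.864 1.207 -5.950

after link 1: o_1 = (3.5355, 3.5355, 4.0000)
after link 2: o_2 = (6.3640, 0.7071, -1.0000)
after link 3: o_3 = (4.3640, 2.7071, -3.8284)
after link 4: o_4 = (5.8640, 1.2071, -5.9497)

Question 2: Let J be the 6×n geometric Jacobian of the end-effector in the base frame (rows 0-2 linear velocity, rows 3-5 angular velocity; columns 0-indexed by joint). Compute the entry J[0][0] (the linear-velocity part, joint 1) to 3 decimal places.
axis z_0 = ẑ; lever o_n−o_0 = (5.8640,1.2071,-5.9497)
cross product → J_v[:, 0] = (-1.2071,5.8640,0.0000)
J_ω[:, 0] = z_0
entry J[0][0] = -1.2071

-1.207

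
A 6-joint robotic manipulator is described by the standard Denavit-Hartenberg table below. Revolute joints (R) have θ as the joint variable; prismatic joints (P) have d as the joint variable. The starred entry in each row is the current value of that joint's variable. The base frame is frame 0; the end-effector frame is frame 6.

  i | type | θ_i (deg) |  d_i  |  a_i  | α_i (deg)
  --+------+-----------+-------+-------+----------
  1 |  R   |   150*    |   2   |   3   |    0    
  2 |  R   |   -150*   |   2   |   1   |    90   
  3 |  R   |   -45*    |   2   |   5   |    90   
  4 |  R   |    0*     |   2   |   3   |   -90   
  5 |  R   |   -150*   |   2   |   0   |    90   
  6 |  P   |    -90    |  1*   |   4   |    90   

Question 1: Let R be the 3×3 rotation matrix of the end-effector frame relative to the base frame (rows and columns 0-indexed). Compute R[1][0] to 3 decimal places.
1.000

End-effector x-axis (col 0 of R) = (-0.0000,1.0000,0.0000)
R[1][0] = 1.0000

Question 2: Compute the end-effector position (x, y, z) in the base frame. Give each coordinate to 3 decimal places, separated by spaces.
2.903 1.500 -2.105

after link 1: o_1 = (-2.5981, 1.5000, 2.0000)
after link 2: o_2 = (-1.5981, 1.5000, 4.0000)
after link 3: o_3 = (1.9375, -0.5000, 0.4645)
after link 4: o_4 = (2.6446, -0.5000, -3.0711)
after link 5: o_5 = (2.6446, -2.5000, -3.0711)
after link 6: o_6 = (2.9034, 1.5000, -2.1051)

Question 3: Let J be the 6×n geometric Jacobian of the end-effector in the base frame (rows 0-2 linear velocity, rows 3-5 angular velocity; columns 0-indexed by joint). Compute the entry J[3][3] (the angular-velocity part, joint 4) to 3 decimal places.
axis z_3 = (-0.7071,-0.0000,-0.7071); lever o_n−o_3 = (0.9659,2.0000,-2.5696)
cross product → J_v[:, 3] = (1.4142,-2.5000,-1.4142)
J_ω[:, 3] = z_3
entry J[3][3] = -0.7071

-0.707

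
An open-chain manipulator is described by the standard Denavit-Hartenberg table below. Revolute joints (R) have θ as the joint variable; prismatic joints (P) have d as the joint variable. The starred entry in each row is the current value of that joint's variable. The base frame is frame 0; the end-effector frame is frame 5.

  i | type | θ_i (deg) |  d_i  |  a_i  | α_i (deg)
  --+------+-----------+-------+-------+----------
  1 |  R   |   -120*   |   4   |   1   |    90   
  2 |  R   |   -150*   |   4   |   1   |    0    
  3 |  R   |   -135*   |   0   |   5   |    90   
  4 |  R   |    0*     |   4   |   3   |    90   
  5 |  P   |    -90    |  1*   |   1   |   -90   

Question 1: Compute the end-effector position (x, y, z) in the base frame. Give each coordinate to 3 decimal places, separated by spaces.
-5.149 -2.919 10.451

after link 1: o_1 = (-0.5000, -0.8660, 4.0000)
after link 2: o_2 = (-3.5311, 1.8840, 3.5000)
after link 3: o_3 = (-4.1781, 0.7633, 8.3296)
after link 4: o_4 = (-6.4982, -3.2552, 10.1921)
after link 5: o_5 = (-5.1492, -2.9187, 10.4509)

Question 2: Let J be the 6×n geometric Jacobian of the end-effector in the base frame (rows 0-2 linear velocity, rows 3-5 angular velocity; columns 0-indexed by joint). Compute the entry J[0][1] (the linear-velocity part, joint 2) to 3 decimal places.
axis z_1 = (-0.8660,0.5000,0.0000); lever o_n−o_1 = (-4.6492,-2.0527,6.4509)
cross product → J_v[:, 1] = (3.2255,5.5867,4.1023)
J_ω[:, 1] = z_1
entry J[0][1] = 3.2255

3.225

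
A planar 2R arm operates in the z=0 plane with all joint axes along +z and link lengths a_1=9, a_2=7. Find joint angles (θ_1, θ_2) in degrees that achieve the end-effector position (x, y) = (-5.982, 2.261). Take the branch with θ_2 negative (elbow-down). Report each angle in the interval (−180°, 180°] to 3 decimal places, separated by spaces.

cos θ_2 = (40.8964−9²−7²)/(2·9·7) = -0.7072; θ_2 = -135.0052° (elbow-down)
β = atan2(2.2610,-5.9820) = 159.2951°; ψ = atan2(-4.9493,4.0498) = -50.7080°
θ_1 = β − ψ = 210.0030°

-149.997 -135.005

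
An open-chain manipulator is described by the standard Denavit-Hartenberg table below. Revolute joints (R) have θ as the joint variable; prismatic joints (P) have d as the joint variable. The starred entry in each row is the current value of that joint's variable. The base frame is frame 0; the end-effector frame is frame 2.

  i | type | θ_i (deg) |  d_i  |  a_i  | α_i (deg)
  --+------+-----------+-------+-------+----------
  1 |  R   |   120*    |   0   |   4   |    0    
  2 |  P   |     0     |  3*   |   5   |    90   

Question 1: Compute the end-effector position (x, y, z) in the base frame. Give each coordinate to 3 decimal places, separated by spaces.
-4.500 7.794 3.000

after link 1: o_1 = (-2.0000, 3.4641, 0.0000)
after link 2: o_2 = (-4.5000, 7.7942, 3.0000)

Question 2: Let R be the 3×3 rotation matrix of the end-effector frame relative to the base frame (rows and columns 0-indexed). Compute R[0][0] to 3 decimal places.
-0.500

End-effector x-axis (col 0 of R) = (-0.5000,0.8660,0.0000)
R[0][0] = -0.5000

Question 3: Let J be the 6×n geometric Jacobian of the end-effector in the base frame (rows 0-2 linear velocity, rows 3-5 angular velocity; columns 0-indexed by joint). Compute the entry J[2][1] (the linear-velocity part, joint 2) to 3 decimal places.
prismatic axis z_1 = (0.0000,0.0000,1.0000)
J_v[:, 1] = z_1; J_ω[:, 1] = (0,0,0)
entry J[2][1] = 1.0000

1.000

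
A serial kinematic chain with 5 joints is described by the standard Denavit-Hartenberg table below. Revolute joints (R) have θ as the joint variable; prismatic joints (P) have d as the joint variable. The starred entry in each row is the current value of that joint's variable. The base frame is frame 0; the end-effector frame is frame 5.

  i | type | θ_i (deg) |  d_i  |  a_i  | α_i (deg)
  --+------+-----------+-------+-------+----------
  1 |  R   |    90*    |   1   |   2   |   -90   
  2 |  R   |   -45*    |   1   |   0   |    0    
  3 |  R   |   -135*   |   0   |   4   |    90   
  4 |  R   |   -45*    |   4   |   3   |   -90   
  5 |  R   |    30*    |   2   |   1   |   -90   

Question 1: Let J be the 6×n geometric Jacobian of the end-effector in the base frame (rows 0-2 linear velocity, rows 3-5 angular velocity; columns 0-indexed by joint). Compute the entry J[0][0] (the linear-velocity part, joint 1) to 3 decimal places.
axis z_0 = ẑ; lever o_n−o_0 = (0.3195,-6.1479,-2.5000)
cross product → J_v[:, 0] = (6.1479,0.3195,-0.0000)
J_ω[:, 0] = z_0
entry J[0][0] = 6.1479

6.148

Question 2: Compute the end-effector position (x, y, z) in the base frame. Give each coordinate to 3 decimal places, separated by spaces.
after link 1: o_1 = (0.0000, 2.0000, 1.0000)
after link 2: o_2 = (-1.0000, 2.0000, 1.0000)
after link 3: o_3 = (-1.0000, -2.0000, 1.0000)
after link 4: o_4 = (1.1213, -4.1213, -3.0000)
after link 5: o_5 = (0.3195, -6.1479, -2.5000)

0.319 -6.148 -2.500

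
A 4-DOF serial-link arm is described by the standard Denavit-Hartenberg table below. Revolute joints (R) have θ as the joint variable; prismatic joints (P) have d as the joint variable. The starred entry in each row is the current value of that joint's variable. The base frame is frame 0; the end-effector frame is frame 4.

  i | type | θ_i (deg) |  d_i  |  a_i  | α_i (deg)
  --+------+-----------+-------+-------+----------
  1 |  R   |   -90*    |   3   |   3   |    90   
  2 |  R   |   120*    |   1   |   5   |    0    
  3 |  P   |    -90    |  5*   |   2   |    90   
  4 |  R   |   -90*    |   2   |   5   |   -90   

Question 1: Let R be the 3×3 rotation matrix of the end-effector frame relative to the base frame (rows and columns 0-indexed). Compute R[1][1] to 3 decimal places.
0.500

End-effector y-axis (col 1 of R) = (0.0000,0.5000,0.8660)
R[1][1] = 0.5000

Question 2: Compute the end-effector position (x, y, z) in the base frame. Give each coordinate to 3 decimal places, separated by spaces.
after link 1: o_1 = (0.0000, -3.0000, 3.0000)
after link 2: o_2 = (-1.0000, -0.5000, 7.3301)
after link 3: o_3 = (-6.0000, -2.2321, 8.3301)
after link 4: o_4 = (-1.0000, -3.2321, 6.5981)

-1.000 -3.232 6.598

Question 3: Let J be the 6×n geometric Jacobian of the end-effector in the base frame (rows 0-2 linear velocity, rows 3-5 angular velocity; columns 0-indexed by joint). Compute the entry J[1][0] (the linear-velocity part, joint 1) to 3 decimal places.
axis z_0 = ẑ; lever o_n−o_0 = (-1.0000,-3.2321,6.5981)
cross product → J_v[:, 0] = (3.2321,-1.0000,0.0000)
J_ω[:, 0] = z_0
entry J[1][0] = -1.0000

-1.000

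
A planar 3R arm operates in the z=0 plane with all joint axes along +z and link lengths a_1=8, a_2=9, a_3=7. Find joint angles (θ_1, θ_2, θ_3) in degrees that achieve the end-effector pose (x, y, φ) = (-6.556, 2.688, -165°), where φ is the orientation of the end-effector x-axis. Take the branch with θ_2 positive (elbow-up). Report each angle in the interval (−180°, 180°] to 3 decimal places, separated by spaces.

0.002 150.002 44.996

wrist centre = target − a_3·(cos φ, sin φ) = (0.2055, 4.4997)
cos θ_2 = (20.2898−8²−9²)/(2·8·9) = -0.8660; θ_2 = 150.0020° (elbow-up)
β = atan2(4.4997,0.2055) = 87.3854°; ψ = atan2(4.4997,0.2056) = 87.3837°
θ_1 = β − ψ = 0.0017°
θ_3 = φ − θ_1 − θ_2 = 44.9963° (wrapped to (-180°,180°])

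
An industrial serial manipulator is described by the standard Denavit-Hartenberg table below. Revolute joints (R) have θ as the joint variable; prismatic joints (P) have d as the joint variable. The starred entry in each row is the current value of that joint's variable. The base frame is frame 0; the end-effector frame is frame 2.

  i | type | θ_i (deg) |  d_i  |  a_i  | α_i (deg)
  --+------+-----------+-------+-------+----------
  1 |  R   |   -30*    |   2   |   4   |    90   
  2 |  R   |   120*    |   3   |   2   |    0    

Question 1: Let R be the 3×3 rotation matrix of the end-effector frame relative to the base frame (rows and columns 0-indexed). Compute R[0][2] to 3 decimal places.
-0.500

End-effector z-axis (col 2 of R) = (-0.5000,-0.8660,0.0000)
R[0][2] = -0.5000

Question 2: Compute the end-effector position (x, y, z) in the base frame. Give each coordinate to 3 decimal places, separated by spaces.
after link 1: o_1 = (3.4641, -2.0000, 2.0000)
after link 2: o_2 = (1.0981, -4.0981, 3.7321)

1.098 -4.098 3.732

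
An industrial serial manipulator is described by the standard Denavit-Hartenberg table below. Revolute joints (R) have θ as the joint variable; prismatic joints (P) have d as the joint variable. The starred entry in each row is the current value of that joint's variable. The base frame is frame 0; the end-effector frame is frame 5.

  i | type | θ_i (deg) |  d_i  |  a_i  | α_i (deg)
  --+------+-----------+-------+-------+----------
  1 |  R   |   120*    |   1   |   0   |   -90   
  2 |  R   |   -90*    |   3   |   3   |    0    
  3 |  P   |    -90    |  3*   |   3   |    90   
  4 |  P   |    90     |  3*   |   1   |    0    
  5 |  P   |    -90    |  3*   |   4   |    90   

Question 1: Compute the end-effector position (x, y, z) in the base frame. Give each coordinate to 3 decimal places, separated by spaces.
-2.562 -9.562 -2.000

after link 1: o_1 = (0.0000, 0.0000, 1.0000)
after link 2: o_2 = (-2.5981, -1.5000, 4.0000)
after link 3: o_3 = (-3.6962, -5.5981, 4.0000)
after link 4: o_4 = (-4.5622, -6.0981, 1.0000)
after link 5: o_5 = (-2.5622, -9.5622, -2.0000)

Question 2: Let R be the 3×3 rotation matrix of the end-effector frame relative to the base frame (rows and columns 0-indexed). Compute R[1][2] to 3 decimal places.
0.500

End-effector z-axis (col 2 of R) = (0.8660,0.5000,-0.0000)
R[1][2] = 0.5000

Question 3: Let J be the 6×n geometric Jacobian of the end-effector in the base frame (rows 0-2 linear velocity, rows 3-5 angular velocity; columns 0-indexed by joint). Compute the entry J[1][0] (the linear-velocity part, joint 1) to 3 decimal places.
axis z_0 = ẑ; lever o_n−o_0 = (-2.5622,-9.5622,-2.0000)
cross product → J_v[:, 0] = (9.5622,-2.5622,0.0000)
J_ω[:, 0] = z_0
entry J[1][0] = -2.5622

-2.562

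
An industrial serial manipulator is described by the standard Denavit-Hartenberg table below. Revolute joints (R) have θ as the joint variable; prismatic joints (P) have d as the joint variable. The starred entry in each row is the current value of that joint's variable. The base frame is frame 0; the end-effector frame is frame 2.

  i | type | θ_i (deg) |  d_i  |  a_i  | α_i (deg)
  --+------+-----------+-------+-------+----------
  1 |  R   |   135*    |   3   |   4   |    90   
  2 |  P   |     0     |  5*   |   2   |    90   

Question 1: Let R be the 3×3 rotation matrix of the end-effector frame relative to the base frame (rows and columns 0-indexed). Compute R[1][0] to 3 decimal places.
0.707

End-effector x-axis (col 0 of R) = (-0.7071,0.7071,0.0000)
R[1][0] = 0.7071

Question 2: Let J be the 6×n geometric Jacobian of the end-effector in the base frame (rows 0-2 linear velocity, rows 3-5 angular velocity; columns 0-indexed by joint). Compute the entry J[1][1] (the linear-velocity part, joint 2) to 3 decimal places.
prismatic axis z_1 = (0.7071,0.7071,0.0000)
J_v[:, 1] = z_1; J_ω[:, 1] = (0,0,0)
entry J[1][1] = 0.7071

0.707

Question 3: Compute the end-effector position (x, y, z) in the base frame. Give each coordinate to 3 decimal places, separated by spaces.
after link 1: o_1 = (-2.8284, 2.8284, 3.0000)
after link 2: o_2 = (-0.7071, 7.7782, 3.0000)

-0.707 7.778 3.000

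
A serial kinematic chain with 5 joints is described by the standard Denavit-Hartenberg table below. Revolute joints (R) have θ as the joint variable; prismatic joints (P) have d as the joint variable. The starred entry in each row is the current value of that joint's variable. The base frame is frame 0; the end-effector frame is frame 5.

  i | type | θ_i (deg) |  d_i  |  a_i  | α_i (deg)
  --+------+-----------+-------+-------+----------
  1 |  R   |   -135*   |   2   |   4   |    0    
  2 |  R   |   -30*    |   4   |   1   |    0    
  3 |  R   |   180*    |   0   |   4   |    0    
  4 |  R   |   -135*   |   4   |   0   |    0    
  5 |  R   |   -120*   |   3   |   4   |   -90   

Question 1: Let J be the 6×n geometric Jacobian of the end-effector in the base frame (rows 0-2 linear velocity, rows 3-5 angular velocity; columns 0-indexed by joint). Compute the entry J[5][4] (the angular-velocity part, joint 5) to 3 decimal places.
axis z_4 = (0.0000,0.0000,1.0000); lever o_n−o_4 = (-2.0000,3.4641,3.0000)
cross product → J_v[:, 4] = (-3.4641,-2.0000,0.0000)
J_ω[:, 4] = z_4
entry J[5][4] = 1.0000

1.000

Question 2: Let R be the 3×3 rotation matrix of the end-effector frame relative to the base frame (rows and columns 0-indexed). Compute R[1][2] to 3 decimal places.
-0.500

End-effector z-axis (col 2 of R) = (-0.8660,-0.5000,0.0000)
R[1][2] = -0.5000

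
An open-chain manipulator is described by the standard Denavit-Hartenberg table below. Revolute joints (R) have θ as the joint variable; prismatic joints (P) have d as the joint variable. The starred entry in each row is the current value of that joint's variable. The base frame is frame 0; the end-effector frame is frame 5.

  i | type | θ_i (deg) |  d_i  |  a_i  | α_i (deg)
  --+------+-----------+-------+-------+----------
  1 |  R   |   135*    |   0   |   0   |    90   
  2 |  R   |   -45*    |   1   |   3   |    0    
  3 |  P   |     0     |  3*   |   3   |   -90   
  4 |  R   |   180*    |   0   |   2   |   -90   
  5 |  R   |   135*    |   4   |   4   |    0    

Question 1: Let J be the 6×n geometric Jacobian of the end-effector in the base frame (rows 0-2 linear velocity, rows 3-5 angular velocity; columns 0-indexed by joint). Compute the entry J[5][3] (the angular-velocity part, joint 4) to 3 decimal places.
0.707

axis z_3 = (-0.5000,0.5000,0.7071); lever o_n−o_3 = (3.8284,1.8284,-2.5858)
cross product → J_v[:, 3] = (-2.5858,1.4142,-2.8284)
J_ω[:, 3] = z_3
entry J[5][3] = 0.7071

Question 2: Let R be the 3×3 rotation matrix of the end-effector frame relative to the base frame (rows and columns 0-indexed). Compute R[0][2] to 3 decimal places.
End-effector z-axis (col 2 of R) = (0.7071,0.7071,0.0000)
R[0][2] = 0.7071

0.707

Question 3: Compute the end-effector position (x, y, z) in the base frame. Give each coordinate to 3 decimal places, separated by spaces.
3.657 7.657 -6.828

after link 1: o_1 = (0.0000, 0.0000, 0.0000)
after link 2: o_2 = (-0.7929, 2.2071, -2.1213)
after link 3: o_3 = (-0.1716, 5.8284, -4.2426)
after link 4: o_4 = (0.8284, 4.8284, -2.8284)
after link 5: o_5 = (3.6569, 7.6569, -6.8284)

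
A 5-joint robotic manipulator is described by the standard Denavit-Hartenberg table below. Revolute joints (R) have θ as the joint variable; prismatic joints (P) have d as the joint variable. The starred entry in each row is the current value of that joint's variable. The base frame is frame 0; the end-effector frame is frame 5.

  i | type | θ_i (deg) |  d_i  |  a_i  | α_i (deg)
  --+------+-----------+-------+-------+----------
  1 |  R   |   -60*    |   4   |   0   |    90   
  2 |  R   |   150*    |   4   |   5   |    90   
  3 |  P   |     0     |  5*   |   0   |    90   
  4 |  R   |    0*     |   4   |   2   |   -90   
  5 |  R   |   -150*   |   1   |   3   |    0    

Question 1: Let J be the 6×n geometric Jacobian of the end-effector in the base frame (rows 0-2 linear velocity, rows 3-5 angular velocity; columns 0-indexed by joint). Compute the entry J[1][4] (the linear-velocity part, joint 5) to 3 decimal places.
axis z_4 = (0.2500,-0.4330,0.8660); lever o_n−o_4 = (2.6740,-1.6316,-0.4330)
cross product → J_v[:, 4] = (1.6005,2.4240,0.7500)
J_ω[:, 4] = z_4
entry J[1][4] = 2.4240

2.424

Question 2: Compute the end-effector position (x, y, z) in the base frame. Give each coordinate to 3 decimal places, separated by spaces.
0.893 1.453 11.397

after link 1: o_1 = (0.0000, 0.0000, 4.0000)
after link 2: o_2 = (-5.6292, 1.7500, 6.5000)
after link 3: o_3 = (-4.3792, -0.4151, 10.8301)
after link 4: o_4 = (-1.7811, 3.0849, 11.8301)
after link 5: o_5 = (0.8929, 1.4534, 11.3971)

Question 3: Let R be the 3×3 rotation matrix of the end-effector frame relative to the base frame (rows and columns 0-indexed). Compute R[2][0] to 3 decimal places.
End-effector x-axis (col 0 of R) = (0.8080,-0.3995,-0.4330)
R[2][0] = -0.4330

-0.433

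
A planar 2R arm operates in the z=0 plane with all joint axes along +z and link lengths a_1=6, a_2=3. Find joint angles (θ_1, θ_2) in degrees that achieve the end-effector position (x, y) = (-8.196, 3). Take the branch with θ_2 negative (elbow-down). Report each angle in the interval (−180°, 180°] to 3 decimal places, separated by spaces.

169.794 -30.008

cos θ_2 = (76.1744−6²−3²)/(2·6·3) = 0.8660; θ_2 = -30.0080° (elbow-down)
β = atan2(3.0000,-8.1960) = 159.8957°; ψ = atan2(-1.5004,8.5979) = -9.8987°
θ_1 = β − ψ = 169.7944°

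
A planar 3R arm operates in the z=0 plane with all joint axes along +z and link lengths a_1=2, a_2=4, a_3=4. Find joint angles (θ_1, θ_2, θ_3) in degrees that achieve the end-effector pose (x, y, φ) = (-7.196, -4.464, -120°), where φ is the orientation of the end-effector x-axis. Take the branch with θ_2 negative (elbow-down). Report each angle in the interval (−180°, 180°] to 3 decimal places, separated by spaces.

wrist centre = target − a_3·(cos φ, sin φ) = (-5.1960, -0.9999)
cos θ_2 = (27.9982−2²−4²)/(2·2·4) = 0.4999; θ_2 = -60.0074° (elbow-down)
β = atan2(-0.9999,-5.1960) = -169.1074°; ψ = atan2(-3.4644,3.9996) = -40.8987°
θ_1 = β − ψ = -128.2087°
θ_3 = φ − θ_1 − θ_2 = 68.2161° (wrapped to (-180°,180°])

-128.209 -60.007 68.216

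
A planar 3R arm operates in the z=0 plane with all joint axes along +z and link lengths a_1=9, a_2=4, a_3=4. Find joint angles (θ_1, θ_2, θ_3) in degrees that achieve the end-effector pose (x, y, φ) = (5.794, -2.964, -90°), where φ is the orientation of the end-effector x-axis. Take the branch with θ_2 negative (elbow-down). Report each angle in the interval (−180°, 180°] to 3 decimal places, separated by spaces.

30.000 -150.004 30.004

wrist centre = target − a_3·(cos φ, sin φ) = (5.7940, 1.0360)
cos θ_2 = (34.6437−9²−4²)/(2·9·4) = -0.8661; θ_2 = -150.0039° (elbow-down)
β = atan2(1.0360,5.7940) = 10.1377°; ψ = atan2(-1.9998,5.5358) = -19.8620°
θ_1 = β − ψ = 29.9997°
θ_3 = φ − θ_1 − θ_2 = 30.0042° (wrapped to (-180°,180°])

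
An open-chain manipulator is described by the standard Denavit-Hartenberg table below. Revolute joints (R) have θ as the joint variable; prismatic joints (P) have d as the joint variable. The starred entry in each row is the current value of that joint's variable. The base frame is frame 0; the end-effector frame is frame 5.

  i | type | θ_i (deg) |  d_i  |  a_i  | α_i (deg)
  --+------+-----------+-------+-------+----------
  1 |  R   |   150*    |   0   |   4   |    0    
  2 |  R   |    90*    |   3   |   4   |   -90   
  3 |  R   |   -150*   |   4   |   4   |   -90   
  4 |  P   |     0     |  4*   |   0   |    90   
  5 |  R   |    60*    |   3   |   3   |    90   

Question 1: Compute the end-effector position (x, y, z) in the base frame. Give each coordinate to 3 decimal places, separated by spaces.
1.330 -3.696 11.464

after link 1: o_1 = (-3.4641, 2.0000, 0.0000)
after link 2: o_2 = (-5.4641, -1.4641, 3.0000)
after link 3: o_3 = (-0.2679, -0.4641, 5.0000)
after link 4: o_4 = (-1.2679, -2.1962, 8.4641)
after link 5: o_5 = (1.3301, -3.6962, 11.4641)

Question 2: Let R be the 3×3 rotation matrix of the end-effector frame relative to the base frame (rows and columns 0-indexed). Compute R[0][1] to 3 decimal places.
End-effector y-axis (col 1 of R) = (0.8660,-0.5000,0.0000)
R[0][1] = 0.8660

0.866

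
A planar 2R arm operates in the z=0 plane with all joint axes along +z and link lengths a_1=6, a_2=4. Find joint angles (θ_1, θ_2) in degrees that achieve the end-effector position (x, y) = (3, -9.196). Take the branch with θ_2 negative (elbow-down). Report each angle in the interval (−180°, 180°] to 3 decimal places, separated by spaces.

cos θ_2 = (93.5664−6²−4²)/(2·6·4) = 0.8660; θ_2 = -30.0067° (elbow-down)
β = atan2(-9.1960,3.0000) = -71.9322°; ψ = atan2(-2.0004,9.4639) = -11.9351°
θ_1 = β − ψ = -59.9971°

-59.997 -30.007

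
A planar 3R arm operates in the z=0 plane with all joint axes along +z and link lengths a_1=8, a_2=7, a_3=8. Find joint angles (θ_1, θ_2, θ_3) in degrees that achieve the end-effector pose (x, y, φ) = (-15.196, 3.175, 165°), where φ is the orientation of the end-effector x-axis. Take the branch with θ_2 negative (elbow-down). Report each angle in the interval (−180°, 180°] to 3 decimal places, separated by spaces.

wrist centre = target − a_3·(cos φ, sin φ) = (-7.4686, 1.1044)
cos θ_2 = (56.9997−8²−7²)/(2·8·7) = -0.5000; θ_2 = -120.0002° (elbow-down)
β = atan2(1.1044,-7.4686) = 171.5881°; ψ = atan2(-6.0622,4.5000) = -53.4133°
θ_1 = β − ψ = 225.0014°
θ_3 = φ − θ_1 − θ_2 = 59.9988° (wrapped to (-180°,180°])

-134.999 -120.000 59.999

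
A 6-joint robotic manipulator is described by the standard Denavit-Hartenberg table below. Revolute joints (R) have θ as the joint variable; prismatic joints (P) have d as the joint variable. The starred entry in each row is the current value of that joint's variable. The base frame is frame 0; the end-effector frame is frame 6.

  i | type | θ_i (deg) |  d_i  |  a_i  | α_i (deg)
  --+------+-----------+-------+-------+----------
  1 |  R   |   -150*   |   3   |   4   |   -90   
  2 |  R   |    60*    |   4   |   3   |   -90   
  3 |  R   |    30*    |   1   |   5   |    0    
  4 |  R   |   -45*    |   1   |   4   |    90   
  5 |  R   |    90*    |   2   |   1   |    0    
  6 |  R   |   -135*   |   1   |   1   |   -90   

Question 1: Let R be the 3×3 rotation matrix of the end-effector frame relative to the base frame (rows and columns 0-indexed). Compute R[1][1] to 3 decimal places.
End-effector y-axis (col 1 of R) = (-0.5950,0.7718,-0.2241)
R[1][1] = 0.7718

0.772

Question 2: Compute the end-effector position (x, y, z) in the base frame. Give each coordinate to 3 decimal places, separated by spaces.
after link 1: o_1 = (-3.4641, -2.0000, 3.0000)
after link 2: o_2 = (-2.7631, -6.2141, 0.4019)
after link 3: o_3 = (-5.1381, -4.6986, -3.8481)
after link 4: o_4 = (-5.5435, -6.1280, -7.6941)
after link 5: o_5 = (-3.6035, -7.2387, -7.7459)
after link 6: o_6 = (-3.7430, -8.6459, -7.7597)

-3.743 -8.646 -7.760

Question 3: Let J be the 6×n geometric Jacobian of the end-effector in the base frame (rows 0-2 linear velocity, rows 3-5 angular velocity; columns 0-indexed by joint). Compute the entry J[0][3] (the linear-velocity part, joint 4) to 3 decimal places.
axis z_3 = (0.7500,0.4330,-0.5000); lever o_n−o_3 = (1.3951,-3.9473,-3.9116)
cross product → J_v[:, 3] = (-3.6674,2.2361,-3.5646)
J_ω[:, 3] = z_3
entry J[0][3] = -3.6674

-3.667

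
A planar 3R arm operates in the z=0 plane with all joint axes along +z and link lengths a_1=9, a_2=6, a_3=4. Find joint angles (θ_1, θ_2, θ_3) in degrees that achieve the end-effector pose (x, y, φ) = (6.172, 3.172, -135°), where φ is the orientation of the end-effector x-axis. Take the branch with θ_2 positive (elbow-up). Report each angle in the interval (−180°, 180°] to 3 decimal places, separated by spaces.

wrist centre = target − a_3·(cos φ, sin φ) = (9.0004, 6.0004)
cos θ_2 = (117.0128−9²−6²)/(2·9·6) = 0.0001; θ_2 = 89.9932° (elbow-up)
β = atan2(6.0004,9.0004) = 33.6907°; ψ = atan2(6.0000,9.0007) = 33.6880°
θ_1 = β − ψ = 0.0027°
θ_3 = φ − θ_1 − θ_2 = 135.0041° (wrapped to (-180°,180°])

0.003 89.993 135.004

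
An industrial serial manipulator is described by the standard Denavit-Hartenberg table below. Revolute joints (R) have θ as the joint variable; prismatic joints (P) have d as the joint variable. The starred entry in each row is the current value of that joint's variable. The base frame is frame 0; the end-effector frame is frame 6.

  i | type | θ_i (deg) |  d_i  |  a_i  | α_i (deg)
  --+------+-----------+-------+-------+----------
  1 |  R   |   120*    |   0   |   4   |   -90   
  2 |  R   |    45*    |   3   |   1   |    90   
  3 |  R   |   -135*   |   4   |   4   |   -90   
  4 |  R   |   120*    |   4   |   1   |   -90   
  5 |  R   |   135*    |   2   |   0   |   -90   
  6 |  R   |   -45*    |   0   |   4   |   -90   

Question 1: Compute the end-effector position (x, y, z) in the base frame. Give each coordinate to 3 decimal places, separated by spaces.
after link 1: o_1 = (-2.0000, 3.4641, 0.0000)
after link 2: o_2 = (-4.9516, 2.5765, -0.7071)
after link 3: o_3 = (-2.9164, 4.7081, 4.1213)
after link 4: o_4 = (-1.5919, 7.3638, 1.2589)
after link 5: o_5 = (-3.4391, 8.1138, 1.1000)
after link 6: o_6 = (-6.5262, 8.5825, 3.6000)

-6.526 8.583 3.600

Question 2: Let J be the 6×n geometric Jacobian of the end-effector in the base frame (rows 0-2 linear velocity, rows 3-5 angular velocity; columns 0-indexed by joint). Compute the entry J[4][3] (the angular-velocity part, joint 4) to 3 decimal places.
0.787

axis z_3 = (0.3624,0.7866,-0.5000); lever o_n−o_3 = (-3.6099,3.8744,-0.5213)
cross product → J_v[:, 3] = (1.5272,1.9938,4.2434)
J_ω[:, 3] = z_3
entry J[4][3] = 0.7866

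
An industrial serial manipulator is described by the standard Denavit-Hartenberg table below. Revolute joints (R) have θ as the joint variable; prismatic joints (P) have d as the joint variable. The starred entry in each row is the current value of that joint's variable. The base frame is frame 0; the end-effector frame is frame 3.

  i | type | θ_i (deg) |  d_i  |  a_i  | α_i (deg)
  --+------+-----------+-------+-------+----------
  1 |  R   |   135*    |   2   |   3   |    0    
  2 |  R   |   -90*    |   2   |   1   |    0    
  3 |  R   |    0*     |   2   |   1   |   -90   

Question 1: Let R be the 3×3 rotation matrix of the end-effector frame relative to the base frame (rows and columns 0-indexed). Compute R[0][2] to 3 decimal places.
End-effector z-axis (col 2 of R) = (-0.7071,0.7071,0.0000)
R[0][2] = -0.7071

-0.707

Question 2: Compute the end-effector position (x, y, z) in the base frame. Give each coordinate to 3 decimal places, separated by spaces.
after link 1: o_1 = (-2.1213, 2.1213, 2.0000)
after link 2: o_2 = (-1.4142, 2.8284, 4.0000)
after link 3: o_3 = (-0.7071, 3.5355, 6.0000)

-0.707 3.536 6.000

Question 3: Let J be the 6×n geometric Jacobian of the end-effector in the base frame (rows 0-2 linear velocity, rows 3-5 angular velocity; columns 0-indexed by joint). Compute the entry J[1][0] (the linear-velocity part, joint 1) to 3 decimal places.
-0.707

axis z_0 = ẑ; lever o_n−o_0 = (-0.7071,3.5355,6.0000)
cross product → J_v[:, 0] = (-3.5355,-0.7071,0.0000)
J_ω[:, 0] = z_0
entry J[1][0] = -0.7071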